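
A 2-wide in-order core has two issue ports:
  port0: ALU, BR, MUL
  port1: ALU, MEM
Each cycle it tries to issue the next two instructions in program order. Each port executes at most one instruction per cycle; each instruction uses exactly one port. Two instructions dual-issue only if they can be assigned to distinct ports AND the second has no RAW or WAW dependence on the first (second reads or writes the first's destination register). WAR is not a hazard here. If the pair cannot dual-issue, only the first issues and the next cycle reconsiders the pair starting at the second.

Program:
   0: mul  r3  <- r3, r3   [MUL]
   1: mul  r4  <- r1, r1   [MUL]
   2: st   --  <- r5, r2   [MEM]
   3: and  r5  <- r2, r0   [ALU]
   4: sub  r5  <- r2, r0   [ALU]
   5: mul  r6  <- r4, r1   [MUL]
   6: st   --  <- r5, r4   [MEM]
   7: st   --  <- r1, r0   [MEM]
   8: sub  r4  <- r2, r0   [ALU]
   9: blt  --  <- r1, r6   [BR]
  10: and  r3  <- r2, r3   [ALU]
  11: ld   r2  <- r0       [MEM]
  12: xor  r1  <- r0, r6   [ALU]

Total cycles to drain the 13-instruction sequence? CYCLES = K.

CYCLES = 8

t=0 i0:mul ; no-port MUL/MUL
t=1 i1/i2:mul st ; 2-wide
t=2 i3:and ; WAW r5
t=3 i4/i5:sub mul ; 2-wide
t=4 i6:st ; no-port MEM/MEM
t=5 i7/i8:st sub ; 2-wide
t=6 i9/i10:blt and ; 2-wide
t=7 i11/i12:ld xor ; 2-wide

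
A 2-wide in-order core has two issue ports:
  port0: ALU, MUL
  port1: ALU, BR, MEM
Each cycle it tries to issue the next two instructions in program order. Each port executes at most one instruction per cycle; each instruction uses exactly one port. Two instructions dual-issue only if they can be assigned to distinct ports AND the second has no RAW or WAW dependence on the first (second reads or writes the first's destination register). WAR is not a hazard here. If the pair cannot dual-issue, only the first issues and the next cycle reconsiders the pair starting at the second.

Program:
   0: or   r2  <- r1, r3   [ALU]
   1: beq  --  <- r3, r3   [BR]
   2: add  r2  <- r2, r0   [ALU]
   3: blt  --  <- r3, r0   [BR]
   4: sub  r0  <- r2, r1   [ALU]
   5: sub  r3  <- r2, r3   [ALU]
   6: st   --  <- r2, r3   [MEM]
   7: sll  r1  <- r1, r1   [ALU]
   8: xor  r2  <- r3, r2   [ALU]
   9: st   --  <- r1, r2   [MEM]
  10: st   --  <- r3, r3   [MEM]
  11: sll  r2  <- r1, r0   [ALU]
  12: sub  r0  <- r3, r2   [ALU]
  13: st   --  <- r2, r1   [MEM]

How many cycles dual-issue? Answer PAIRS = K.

c0: i0+i1 or;beq  2-wide
c1: i2+i3 add;blt  2-wide
c2: i4+i5 sub;sub  2-wide
c3: i6+i7 st;sll  2-wide
c4: i8 xor  RAW r2
c5: i9 st  no-port MEM/MEM
c6: i10+i11 st;sll  2-wide
c7: i12+i13 sub;st  2-wide

PAIRS = 6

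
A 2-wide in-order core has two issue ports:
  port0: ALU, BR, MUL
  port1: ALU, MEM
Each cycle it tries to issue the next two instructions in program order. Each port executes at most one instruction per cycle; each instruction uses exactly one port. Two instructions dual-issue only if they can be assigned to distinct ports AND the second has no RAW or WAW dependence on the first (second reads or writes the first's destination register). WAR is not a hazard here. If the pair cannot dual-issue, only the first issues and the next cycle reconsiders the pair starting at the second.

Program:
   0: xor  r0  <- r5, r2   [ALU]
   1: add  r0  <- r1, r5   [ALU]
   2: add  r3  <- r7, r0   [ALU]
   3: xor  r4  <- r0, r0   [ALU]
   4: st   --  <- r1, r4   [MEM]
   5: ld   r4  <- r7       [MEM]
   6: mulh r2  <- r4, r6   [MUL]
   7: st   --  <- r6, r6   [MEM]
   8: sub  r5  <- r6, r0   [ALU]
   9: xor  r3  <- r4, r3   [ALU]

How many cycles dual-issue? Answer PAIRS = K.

PAIRS = 3

  cy0 -> i0 (xor.ALU) WAW r0
  cy1 -> i1 (add.ALU) RAW r0
  cy2 -> i2,i3 (add.ALU/xor.ALU) dual
  cy3 -> i4 (st.MEM) no-port MEM/MEM
  cy4 -> i5 (ld.MEM) RAW r4
  cy5 -> i6,i7 (mulh.MUL/st.MEM) dual
  cy6 -> i8,i9 (sub.ALU/xor.ALU) dual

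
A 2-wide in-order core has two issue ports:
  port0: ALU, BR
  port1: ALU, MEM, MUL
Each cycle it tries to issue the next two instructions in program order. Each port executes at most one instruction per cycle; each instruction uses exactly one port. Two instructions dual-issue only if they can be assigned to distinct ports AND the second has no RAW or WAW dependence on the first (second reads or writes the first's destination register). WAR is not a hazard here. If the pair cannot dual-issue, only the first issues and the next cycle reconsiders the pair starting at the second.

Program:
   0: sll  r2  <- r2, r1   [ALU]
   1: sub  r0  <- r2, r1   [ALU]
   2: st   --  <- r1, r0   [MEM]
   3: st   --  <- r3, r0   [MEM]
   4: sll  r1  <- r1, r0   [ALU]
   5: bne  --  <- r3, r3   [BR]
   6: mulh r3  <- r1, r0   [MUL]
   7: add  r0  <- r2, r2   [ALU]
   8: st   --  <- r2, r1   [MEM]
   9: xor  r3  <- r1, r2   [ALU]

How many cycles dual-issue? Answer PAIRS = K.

c0: i0 sll  RAW r2
c1: i1 sub  RAW r0
c2: i2 st  no-port MEM/MEM
c3: i3&i4 st sll  2-wide
c4: i5&i6 bne mulh  2-wide
c5: i7&i8 add st  2-wide
c6: i9 xor  tail

PAIRS = 3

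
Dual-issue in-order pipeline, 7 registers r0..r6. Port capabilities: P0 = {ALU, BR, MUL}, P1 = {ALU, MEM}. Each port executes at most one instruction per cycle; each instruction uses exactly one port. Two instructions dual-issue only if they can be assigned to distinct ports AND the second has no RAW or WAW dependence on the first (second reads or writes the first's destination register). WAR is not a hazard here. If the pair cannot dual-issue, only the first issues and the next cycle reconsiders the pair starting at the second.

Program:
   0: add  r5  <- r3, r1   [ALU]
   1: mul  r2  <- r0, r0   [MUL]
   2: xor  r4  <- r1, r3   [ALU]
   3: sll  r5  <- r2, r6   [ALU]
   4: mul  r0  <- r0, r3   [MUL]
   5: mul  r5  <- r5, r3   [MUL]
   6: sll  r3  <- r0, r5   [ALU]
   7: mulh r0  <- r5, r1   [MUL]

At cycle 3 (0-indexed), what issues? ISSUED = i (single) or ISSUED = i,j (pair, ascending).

ISSUED = 5

  cy0 -> i0&i1 (add;mul) 2-wide
  cy1 -> i2&i3 (xor;sll) 2-wide
  cy2 -> i4 (mul) no-port MUL/MUL
  cy3 -> i5 (mul) RAW r5
  cy4 -> i6&i7 (sll;mulh) 2-wide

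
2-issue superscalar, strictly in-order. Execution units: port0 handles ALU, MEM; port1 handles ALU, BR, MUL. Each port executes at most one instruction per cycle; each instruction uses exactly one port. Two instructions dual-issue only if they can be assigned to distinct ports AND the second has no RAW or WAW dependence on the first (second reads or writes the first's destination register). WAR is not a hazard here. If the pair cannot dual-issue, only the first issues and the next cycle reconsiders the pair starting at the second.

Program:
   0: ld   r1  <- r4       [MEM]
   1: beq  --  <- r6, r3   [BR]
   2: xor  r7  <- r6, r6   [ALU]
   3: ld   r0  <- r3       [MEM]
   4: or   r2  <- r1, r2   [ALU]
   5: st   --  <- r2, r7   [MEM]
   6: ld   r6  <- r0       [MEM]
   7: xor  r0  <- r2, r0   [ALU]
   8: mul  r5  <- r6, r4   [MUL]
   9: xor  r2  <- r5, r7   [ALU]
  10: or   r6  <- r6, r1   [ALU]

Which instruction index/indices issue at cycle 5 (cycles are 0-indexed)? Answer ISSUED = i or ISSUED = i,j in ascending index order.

0. ld.MEM;beq.BR @i0/i1  | 2-wide
1. xor.ALU;ld.MEM @i2/i3  | 2-wide
2. or.ALU @i4  | RAW r2
3. st.MEM @i5  | no-port MEM/MEM
4. ld.MEM;xor.ALU @i6/i7  | 2-wide
5. mul.MUL @i8  | RAW r5
6. xor.ALU;or.ALU @i9/i10  | 2-wide

ISSUED = 8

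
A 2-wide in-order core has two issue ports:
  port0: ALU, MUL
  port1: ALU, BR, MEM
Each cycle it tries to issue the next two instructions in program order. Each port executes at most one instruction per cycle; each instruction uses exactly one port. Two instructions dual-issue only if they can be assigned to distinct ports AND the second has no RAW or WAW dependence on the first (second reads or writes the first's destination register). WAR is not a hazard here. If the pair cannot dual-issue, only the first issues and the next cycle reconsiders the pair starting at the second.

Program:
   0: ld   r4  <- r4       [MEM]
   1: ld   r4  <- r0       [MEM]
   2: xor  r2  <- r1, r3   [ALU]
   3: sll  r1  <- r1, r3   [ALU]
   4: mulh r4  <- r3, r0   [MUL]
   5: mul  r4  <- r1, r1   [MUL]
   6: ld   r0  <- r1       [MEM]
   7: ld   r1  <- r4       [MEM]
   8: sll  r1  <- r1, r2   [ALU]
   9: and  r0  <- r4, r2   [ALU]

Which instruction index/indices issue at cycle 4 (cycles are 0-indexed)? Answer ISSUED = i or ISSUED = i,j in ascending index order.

  cy0 -> i0 (ld.MEM) no-port MEM/MEM
  cy1 -> i1&i2 (ld.MEM;xor.ALU) dual
  cy2 -> i3&i4 (sll.ALU;mulh.MUL) dual
  cy3 -> i5&i6 (mul.MUL;ld.MEM) dual
  cy4 -> i7 (ld.MEM) RAW+WAW r1
  cy5 -> i8&i9 (sll.ALU;and.ALU) dual

ISSUED = 7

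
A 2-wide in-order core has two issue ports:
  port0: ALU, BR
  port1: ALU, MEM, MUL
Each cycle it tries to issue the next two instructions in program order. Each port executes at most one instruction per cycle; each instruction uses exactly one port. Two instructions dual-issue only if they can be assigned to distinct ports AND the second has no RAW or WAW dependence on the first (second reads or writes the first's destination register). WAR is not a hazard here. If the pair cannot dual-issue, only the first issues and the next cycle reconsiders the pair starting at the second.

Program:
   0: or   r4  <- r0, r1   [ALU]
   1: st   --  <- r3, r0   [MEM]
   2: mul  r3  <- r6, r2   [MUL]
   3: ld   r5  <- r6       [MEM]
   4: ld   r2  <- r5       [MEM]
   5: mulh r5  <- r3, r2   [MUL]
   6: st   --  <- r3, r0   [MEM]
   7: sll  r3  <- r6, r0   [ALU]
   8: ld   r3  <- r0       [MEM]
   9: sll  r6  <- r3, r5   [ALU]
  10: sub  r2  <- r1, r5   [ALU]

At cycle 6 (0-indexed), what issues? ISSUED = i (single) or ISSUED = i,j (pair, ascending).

ISSUED = 8

0. or.ALU+st.MEM @i0/i1  | dual
1. mul.MUL @i2  | no-port MUL/MEM
2. ld.MEM @i3  | no-port MEM/MEM
3. ld.MEM @i4  | no-port MEM/MUL
4. mulh.MUL @i5  | no-port MUL/MEM
5. st.MEM+sll.ALU @i6/i7  | dual
6. ld.MEM @i8  | RAW r3
7. sll.ALU+sub.ALU @i9/i10  | dual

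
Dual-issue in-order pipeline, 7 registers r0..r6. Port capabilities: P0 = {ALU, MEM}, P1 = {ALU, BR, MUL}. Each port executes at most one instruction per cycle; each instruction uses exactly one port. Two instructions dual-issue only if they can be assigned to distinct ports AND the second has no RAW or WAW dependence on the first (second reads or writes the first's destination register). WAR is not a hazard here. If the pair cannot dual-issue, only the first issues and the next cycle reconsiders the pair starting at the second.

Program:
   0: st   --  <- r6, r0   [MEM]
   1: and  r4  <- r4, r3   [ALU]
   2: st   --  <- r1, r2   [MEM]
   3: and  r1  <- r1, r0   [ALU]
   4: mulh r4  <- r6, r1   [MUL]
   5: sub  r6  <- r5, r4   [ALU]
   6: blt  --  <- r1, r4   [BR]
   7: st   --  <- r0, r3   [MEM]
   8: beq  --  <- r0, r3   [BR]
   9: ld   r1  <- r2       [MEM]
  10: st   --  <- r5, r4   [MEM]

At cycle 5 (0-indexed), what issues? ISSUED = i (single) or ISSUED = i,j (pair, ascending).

ISSUED = 9

t=0 i0,i1:st/and ; pair
t=1 i2,i3:st/and ; pair
t=2 i4:mulh ; RAW r4
t=3 i5,i6:sub/blt ; pair
t=4 i7,i8:st/beq ; pair
t=5 i9:ld ; no-port MEM/MEM
t=6 i10:st ; tail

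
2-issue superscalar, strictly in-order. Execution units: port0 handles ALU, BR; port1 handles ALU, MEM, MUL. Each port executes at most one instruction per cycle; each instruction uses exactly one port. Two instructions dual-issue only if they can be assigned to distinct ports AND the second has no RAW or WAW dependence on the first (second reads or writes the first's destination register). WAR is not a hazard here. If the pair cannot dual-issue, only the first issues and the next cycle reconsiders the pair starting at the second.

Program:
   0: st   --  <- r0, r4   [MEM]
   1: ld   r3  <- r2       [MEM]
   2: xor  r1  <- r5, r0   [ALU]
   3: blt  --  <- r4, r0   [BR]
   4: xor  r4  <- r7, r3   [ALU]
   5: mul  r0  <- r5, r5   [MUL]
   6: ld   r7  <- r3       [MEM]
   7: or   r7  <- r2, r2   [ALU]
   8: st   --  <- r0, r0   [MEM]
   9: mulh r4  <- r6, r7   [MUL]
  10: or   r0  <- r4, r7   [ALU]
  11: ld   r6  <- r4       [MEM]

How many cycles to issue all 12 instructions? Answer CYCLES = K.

CYCLES = 8

#0 head=0: st i0 no-port MEM/MEM
#1 head=1: ld;xor i1&i2 2-wide
#2 head=3: blt;xor i3&i4 2-wide
#3 head=5: mul i5 no-port MUL/MEM
#4 head=6: ld i6 WAW r7
#5 head=7: or;st i7&i8 2-wide
#6 head=9: mulh i9 RAW r4
#7 head=10: or;ld i10&i11 2-wide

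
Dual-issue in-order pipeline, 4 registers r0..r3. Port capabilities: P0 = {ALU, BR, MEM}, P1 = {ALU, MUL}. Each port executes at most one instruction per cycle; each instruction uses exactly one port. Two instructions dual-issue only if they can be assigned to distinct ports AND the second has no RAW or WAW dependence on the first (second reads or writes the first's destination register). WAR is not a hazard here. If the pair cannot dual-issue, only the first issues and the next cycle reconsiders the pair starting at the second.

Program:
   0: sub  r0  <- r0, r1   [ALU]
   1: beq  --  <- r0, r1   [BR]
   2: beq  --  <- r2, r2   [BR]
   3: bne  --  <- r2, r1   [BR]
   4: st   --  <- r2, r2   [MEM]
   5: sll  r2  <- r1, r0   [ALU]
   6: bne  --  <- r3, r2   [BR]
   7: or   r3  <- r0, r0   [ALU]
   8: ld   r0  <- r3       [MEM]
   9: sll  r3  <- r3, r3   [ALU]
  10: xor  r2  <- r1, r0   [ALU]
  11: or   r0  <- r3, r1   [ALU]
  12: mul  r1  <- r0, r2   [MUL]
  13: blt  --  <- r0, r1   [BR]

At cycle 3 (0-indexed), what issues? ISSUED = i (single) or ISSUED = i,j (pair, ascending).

ISSUED = 3

[0] i0  sub.ALU  -- RAW r0
[1] i1  beq.BR  -- no-port BR/BR
[2] i2  beq.BR  -- no-port BR/BR
[3] i3  bne.BR  -- no-port BR/MEM
[4] i4/i5  st.MEM+sll.ALU  -- pair
[5] i6/i7  bne.BR+or.ALU  -- pair
[6] i8/i9  ld.MEM+sll.ALU  -- pair
[7] i10/i11  xor.ALU+or.ALU  -- pair
[8] i12  mul.MUL  -- RAW r1
[9] i13  blt.BR  -- tail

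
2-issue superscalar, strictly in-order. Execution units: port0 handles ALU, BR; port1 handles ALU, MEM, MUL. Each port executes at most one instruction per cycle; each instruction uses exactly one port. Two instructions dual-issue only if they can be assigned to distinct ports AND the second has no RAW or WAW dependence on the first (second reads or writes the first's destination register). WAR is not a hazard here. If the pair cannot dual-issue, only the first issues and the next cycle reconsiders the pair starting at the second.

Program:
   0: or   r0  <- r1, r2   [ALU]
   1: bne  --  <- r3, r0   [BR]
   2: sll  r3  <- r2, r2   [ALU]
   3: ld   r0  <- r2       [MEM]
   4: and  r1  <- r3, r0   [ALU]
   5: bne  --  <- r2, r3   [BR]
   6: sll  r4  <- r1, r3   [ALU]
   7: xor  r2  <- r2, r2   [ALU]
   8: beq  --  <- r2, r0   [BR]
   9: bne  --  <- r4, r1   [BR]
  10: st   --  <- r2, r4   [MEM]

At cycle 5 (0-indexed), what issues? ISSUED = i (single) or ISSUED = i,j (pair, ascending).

ISSUED = 8

0. or.ALU @i0  | RAW r0
1. bne.BR;sll.ALU @i1/i2  | dual
2. ld.MEM @i3  | RAW r0
3. and.ALU;bne.BR @i4/i5  | dual
4. sll.ALU;xor.ALU @i6/i7  | dual
5. beq.BR @i8  | no-port BR/BR
6. bne.BR;st.MEM @i9/i10  | dual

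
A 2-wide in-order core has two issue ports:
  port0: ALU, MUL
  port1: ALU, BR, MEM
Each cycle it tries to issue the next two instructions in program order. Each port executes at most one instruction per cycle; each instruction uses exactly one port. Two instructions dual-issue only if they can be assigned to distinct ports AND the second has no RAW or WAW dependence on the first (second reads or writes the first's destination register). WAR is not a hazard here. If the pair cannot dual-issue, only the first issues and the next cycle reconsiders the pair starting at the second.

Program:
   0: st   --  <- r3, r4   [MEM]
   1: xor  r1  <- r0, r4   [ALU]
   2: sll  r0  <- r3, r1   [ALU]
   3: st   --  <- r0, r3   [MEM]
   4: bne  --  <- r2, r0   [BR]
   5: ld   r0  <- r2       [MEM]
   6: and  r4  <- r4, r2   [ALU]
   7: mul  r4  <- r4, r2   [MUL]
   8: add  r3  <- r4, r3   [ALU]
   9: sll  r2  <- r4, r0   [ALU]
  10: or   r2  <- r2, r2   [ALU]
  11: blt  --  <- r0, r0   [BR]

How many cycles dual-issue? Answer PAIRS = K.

PAIRS = 4

  cy0 -> i0,i1 (st.MEM/xor.ALU) pair
  cy1 -> i2 (sll.ALU) RAW r0
  cy2 -> i3 (st.MEM) no-port MEM/BR
  cy3 -> i4 (bne.BR) no-port BR/MEM
  cy4 -> i5,i6 (ld.MEM/and.ALU) pair
  cy5 -> i7 (mul.MUL) RAW r4
  cy6 -> i8,i9 (add.ALU/sll.ALU) pair
  cy7 -> i10,i11 (or.ALU/blt.BR) pair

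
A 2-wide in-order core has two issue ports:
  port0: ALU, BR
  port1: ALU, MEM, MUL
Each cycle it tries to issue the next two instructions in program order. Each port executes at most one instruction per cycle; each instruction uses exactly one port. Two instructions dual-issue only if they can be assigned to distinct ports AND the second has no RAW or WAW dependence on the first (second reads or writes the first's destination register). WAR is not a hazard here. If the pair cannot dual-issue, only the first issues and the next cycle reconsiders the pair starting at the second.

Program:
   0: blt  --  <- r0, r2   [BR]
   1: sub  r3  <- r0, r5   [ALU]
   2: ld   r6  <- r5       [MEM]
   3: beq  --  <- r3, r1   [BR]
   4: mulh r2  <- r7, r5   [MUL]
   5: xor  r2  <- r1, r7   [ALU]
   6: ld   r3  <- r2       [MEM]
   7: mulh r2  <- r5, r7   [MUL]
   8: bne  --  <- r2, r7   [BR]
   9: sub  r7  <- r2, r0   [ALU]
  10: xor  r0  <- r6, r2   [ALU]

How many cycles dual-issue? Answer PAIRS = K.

0. blt sub @i0&i1  | 2-wide
1. ld beq @i2&i3  | 2-wide
2. mulh @i4  | WAW r2
3. xor @i5  | RAW r2
4. ld @i6  | no-port MEM/MUL
5. mulh @i7  | RAW r2
6. bne sub @i8&i9  | 2-wide
7. xor @i10  | tail

PAIRS = 3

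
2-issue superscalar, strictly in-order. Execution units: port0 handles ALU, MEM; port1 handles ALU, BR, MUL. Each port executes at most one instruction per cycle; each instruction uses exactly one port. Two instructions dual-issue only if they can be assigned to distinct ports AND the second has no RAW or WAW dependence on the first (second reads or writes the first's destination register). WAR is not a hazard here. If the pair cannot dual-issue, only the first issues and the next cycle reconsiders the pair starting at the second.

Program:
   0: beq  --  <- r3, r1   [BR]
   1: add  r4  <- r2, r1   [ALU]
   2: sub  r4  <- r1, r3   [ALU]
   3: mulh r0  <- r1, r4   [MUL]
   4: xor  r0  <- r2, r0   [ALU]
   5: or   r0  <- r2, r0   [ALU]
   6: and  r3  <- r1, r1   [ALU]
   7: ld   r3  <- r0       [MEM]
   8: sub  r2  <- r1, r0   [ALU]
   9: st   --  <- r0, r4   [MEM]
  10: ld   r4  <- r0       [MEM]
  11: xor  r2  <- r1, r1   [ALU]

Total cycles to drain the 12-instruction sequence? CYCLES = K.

[0] i0/i1  beq.BR;add.ALU  -- pair
[1] i2  sub.ALU  -- RAW r4
[2] i3  mulh.MUL  -- RAW+WAW r0
[3] i4  xor.ALU  -- RAW+WAW r0
[4] i5/i6  or.ALU;and.ALU  -- pair
[5] i7/i8  ld.MEM;sub.ALU  -- pair
[6] i9  st.MEM  -- no-port MEM/MEM
[7] i10/i11  ld.MEM;xor.ALU  -- pair

CYCLES = 8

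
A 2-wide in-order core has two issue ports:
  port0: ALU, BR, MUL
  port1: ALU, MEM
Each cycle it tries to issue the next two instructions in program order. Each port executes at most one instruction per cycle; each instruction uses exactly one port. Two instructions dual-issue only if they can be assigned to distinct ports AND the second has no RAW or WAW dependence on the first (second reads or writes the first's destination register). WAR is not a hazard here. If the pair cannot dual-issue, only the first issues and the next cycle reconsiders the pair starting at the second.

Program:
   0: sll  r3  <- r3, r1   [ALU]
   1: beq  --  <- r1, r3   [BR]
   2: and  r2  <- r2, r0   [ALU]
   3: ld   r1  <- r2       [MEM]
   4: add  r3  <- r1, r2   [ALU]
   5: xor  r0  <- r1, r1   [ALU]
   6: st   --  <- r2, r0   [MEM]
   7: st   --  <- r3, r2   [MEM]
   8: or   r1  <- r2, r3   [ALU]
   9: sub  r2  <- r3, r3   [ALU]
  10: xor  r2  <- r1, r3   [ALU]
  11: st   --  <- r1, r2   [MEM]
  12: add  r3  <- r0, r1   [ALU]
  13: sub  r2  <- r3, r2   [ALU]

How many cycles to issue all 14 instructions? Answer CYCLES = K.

c0: i0 sll.ALU  RAW r3
c1: i1,i2 beq.BR;and.ALU  dual
c2: i3 ld.MEM  RAW r1
c3: i4,i5 add.ALU;xor.ALU  dual
c4: i6 st.MEM  no-port MEM/MEM
c5: i7,i8 st.MEM;or.ALU  dual
c6: i9 sub.ALU  WAW r2
c7: i10 xor.ALU  RAW r2
c8: i11,i12 st.MEM;add.ALU  dual
c9: i13 sub.ALU  tail

CYCLES = 10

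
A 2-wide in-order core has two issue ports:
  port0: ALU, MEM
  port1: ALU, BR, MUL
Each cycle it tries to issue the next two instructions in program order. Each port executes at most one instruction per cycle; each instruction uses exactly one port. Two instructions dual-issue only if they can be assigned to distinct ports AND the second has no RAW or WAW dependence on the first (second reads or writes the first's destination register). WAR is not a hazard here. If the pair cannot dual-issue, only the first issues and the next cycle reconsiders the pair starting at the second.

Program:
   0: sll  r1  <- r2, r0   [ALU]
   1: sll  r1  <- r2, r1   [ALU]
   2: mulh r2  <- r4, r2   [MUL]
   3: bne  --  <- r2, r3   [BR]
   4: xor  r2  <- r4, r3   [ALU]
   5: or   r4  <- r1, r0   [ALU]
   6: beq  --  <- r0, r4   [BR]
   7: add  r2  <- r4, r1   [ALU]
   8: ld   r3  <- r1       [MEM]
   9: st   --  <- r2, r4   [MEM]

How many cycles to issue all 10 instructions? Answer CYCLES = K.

CYCLES = 7

0. sll @i0  | RAW+WAW r1
1. sll+mulh @i1&i2  | dual
2. bne+xor @i3&i4  | dual
3. or @i5  | RAW r4
4. beq+add @i6&i7  | dual
5. ld @i8  | no-port MEM/MEM
6. st @i9  | tail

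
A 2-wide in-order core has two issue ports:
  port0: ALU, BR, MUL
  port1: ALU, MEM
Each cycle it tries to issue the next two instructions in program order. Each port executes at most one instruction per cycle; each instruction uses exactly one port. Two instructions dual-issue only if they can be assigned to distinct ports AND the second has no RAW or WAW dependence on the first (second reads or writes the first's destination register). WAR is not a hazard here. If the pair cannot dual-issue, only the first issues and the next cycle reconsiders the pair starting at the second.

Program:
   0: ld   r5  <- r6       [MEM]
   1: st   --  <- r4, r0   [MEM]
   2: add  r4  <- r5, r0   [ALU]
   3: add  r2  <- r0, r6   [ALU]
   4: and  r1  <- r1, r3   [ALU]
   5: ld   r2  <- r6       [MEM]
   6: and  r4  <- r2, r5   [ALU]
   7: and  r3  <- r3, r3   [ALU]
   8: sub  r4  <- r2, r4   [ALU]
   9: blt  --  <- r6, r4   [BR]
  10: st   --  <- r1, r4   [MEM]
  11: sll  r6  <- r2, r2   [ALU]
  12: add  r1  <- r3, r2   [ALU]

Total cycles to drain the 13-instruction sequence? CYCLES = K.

CYCLES = 8

#0 head=0: ld.MEM i0 no-port MEM/MEM
#1 head=1: st.MEM;add.ALU i1&i2 pair
#2 head=3: add.ALU;and.ALU i3&i4 pair
#3 head=5: ld.MEM i5 RAW r2
#4 head=6: and.ALU;and.ALU i6&i7 pair
#5 head=8: sub.ALU i8 RAW r4
#6 head=9: blt.BR;st.MEM i9&i10 pair
#7 head=11: sll.ALU;add.ALU i11&i12 pair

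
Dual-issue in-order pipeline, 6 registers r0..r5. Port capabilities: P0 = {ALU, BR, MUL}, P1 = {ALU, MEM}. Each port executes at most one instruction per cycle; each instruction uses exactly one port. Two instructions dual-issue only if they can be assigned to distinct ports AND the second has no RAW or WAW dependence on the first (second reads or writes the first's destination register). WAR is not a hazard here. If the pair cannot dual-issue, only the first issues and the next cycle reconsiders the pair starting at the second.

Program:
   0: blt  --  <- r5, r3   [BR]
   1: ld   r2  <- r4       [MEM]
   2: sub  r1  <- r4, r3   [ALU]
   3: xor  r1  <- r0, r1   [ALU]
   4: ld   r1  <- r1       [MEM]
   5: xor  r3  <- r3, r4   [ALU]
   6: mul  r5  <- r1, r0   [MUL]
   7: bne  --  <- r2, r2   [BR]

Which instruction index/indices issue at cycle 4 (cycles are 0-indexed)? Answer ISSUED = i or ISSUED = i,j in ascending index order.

ISSUED = 6

c0: i0/i1 blt ld  pair
c1: i2 sub  RAW+WAW r1
c2: i3 xor  RAW+WAW r1
c3: i4/i5 ld xor  pair
c4: i6 mul  no-port MUL/BR
c5: i7 bne  tail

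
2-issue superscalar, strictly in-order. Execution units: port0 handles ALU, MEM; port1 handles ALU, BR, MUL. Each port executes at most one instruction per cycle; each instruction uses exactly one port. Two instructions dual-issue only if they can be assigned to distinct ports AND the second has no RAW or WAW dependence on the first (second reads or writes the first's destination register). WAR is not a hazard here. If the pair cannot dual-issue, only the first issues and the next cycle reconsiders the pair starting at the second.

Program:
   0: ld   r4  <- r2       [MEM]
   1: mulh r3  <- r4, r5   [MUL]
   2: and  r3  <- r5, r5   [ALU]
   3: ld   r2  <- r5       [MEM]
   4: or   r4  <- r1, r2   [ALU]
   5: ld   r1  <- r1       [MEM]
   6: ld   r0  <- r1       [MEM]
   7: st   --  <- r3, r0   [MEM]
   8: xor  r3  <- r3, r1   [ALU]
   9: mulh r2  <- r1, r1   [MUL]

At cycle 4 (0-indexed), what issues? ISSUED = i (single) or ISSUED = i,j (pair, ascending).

ISSUED = 6

0. ld.MEM @i0  | RAW r4
1. mulh.MUL @i1  | WAW r3
2. and.ALU/ld.MEM @i2/i3  | dual
3. or.ALU/ld.MEM @i4/i5  | dual
4. ld.MEM @i6  | no-port MEM/MEM
5. st.MEM/xor.ALU @i7/i8  | dual
6. mulh.MUL @i9  | tail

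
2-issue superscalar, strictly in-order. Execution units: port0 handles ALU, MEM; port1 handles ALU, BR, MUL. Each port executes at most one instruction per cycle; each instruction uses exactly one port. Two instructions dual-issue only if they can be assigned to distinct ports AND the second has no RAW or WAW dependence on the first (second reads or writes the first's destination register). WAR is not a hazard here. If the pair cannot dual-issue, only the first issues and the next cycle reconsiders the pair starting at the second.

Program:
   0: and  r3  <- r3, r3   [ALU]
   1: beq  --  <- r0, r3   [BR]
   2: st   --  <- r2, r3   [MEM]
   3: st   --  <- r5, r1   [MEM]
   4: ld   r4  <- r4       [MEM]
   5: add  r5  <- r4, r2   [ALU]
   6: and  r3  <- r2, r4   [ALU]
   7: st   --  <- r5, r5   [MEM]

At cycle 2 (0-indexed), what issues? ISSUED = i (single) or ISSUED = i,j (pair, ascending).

ISSUED = 3

#0 head=0: and.ALU i0 RAW r3
#1 head=1: beq.BR/st.MEM i1&i2 dual
#2 head=3: st.MEM i3 no-port MEM/MEM
#3 head=4: ld.MEM i4 RAW r4
#4 head=5: add.ALU/and.ALU i5&i6 dual
#5 head=7: st.MEM i7 tail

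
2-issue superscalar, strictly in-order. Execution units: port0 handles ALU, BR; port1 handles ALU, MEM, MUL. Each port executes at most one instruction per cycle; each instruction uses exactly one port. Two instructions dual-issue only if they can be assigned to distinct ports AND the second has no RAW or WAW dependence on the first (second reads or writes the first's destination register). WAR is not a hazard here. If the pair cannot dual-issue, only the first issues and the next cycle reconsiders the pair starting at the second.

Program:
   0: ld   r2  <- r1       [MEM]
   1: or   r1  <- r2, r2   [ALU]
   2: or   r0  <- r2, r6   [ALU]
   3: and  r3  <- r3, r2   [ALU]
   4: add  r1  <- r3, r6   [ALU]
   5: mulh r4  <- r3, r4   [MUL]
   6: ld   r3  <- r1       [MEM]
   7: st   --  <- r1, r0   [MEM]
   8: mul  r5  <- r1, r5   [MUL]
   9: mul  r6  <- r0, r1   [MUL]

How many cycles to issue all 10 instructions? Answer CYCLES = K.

CYCLES = 8

0. ld.MEM @i0  | RAW r2
1. or.ALU or.ALU @i1&i2  | pair
2. and.ALU @i3  | RAW r3
3. add.ALU mulh.MUL @i4&i5  | pair
4. ld.MEM @i6  | no-port MEM/MEM
5. st.MEM @i7  | no-port MEM/MUL
6. mul.MUL @i8  | no-port MUL/MUL
7. mul.MUL @i9  | tail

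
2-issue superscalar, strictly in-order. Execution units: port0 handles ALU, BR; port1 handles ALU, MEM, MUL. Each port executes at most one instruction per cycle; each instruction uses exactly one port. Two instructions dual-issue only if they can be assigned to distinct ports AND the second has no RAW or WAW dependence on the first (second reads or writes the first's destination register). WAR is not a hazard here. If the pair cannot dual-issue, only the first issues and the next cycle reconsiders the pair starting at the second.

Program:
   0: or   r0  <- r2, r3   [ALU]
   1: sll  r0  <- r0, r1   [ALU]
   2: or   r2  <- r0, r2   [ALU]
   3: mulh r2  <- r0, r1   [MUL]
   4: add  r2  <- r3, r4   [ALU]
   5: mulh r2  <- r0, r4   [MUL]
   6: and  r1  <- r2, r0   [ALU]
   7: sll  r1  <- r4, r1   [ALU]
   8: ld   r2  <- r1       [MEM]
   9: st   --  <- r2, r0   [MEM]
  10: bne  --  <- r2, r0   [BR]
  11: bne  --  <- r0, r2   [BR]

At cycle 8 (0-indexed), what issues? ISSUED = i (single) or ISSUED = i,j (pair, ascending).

ISSUED = 8

t=0 i0:or.ALU ; RAW+WAW r0
t=1 i1:sll.ALU ; RAW r0
t=2 i2:or.ALU ; WAW r2
t=3 i3:mulh.MUL ; WAW r2
t=4 i4:add.ALU ; WAW r2
t=5 i5:mulh.MUL ; RAW r2
t=6 i6:and.ALU ; RAW+WAW r1
t=7 i7:sll.ALU ; RAW r1
t=8 i8:ld.MEM ; no-port MEM/MEM
t=9 i9/i10:st.MEM/bne.BR ; 2-wide
t=10 i11:bne.BR ; tail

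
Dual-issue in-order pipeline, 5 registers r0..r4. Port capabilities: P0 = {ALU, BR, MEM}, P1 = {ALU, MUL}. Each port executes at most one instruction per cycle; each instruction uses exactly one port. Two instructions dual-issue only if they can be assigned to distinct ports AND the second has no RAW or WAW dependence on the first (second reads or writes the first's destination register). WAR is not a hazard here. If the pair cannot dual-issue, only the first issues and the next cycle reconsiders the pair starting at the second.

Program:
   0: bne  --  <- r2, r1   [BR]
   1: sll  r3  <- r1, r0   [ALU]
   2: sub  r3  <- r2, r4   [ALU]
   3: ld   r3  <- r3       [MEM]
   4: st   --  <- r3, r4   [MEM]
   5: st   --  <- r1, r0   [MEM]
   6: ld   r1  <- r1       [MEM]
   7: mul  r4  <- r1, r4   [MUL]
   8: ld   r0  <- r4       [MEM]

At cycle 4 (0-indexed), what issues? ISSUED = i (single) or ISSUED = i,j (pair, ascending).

t=0 i0+i1:bne;sll ; dual
t=1 i2:sub ; RAW+WAW r3
t=2 i3:ld ; no-port MEM/MEM
t=3 i4:st ; no-port MEM/MEM
t=4 i5:st ; no-port MEM/MEM
t=5 i6:ld ; RAW r1
t=6 i7:mul ; RAW r4
t=7 i8:ld ; tail

ISSUED = 5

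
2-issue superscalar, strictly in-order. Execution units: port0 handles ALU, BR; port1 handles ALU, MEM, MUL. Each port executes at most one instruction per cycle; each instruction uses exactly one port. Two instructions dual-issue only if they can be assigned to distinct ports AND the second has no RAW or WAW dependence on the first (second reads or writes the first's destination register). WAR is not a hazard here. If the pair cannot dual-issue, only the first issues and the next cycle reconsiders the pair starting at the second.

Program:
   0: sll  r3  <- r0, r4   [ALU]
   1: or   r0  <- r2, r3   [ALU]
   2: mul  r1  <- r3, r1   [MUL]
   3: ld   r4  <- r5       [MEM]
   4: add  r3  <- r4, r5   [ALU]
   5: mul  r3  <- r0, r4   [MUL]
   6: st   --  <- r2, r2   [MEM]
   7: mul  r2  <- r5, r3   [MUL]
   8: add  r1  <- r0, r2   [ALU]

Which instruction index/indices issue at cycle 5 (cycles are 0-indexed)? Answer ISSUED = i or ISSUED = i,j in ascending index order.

#0 head=0: sll.ALU i0 RAW r3
#1 head=1: or.ALU mul.MUL i1+i2 dual
#2 head=3: ld.MEM i3 RAW r4
#3 head=4: add.ALU i4 WAW r3
#4 head=5: mul.MUL i5 no-port MUL/MEM
#5 head=6: st.MEM i6 no-port MEM/MUL
#6 head=7: mul.MUL i7 RAW r2
#7 head=8: add.ALU i8 tail

ISSUED = 6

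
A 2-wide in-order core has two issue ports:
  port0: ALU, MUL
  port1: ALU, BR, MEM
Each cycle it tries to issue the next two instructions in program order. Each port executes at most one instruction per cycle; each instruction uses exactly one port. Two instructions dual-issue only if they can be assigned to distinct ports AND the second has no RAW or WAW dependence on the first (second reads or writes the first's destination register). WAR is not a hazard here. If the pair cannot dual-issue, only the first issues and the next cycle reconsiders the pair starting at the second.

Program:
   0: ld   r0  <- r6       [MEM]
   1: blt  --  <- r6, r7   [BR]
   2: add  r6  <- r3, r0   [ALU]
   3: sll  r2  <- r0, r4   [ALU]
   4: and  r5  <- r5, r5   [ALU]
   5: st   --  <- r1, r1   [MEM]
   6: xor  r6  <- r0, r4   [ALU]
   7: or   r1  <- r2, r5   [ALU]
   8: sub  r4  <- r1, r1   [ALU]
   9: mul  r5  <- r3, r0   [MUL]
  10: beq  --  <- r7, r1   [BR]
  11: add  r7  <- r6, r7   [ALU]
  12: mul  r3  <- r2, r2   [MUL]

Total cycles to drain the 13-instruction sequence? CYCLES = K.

CYCLES = 8

c0: i0 ld.MEM  no-port MEM/BR
c1: i1&i2 blt.BR+add.ALU  2-wide
c2: i3&i4 sll.ALU+and.ALU  2-wide
c3: i5&i6 st.MEM+xor.ALU  2-wide
c4: i7 or.ALU  RAW r1
c5: i8&i9 sub.ALU+mul.MUL  2-wide
c6: i10&i11 beq.BR+add.ALU  2-wide
c7: i12 mul.MUL  tail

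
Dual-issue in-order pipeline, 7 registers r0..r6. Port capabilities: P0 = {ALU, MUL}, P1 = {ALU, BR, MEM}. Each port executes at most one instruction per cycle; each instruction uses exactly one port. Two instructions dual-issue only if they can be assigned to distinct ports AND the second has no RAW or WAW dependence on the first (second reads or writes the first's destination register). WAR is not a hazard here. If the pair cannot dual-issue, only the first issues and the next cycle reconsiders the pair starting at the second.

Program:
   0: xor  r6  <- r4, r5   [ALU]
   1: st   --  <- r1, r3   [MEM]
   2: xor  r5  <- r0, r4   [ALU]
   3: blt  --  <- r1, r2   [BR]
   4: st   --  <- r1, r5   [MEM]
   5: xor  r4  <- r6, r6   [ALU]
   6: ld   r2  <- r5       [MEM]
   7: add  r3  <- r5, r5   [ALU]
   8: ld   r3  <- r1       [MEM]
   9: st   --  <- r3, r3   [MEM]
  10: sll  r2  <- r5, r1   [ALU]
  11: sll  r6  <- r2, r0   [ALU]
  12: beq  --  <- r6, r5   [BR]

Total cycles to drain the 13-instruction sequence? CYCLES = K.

c0: i0,i1 xor.ALU/st.MEM  2-wide
c1: i2,i3 xor.ALU/blt.BR  2-wide
c2: i4,i5 st.MEM/xor.ALU  2-wide
c3: i6,i7 ld.MEM/add.ALU  2-wide
c4: i8 ld.MEM  no-port MEM/MEM
c5: i9,i10 st.MEM/sll.ALU  2-wide
c6: i11 sll.ALU  RAW r6
c7: i12 beq.BR  tail

CYCLES = 8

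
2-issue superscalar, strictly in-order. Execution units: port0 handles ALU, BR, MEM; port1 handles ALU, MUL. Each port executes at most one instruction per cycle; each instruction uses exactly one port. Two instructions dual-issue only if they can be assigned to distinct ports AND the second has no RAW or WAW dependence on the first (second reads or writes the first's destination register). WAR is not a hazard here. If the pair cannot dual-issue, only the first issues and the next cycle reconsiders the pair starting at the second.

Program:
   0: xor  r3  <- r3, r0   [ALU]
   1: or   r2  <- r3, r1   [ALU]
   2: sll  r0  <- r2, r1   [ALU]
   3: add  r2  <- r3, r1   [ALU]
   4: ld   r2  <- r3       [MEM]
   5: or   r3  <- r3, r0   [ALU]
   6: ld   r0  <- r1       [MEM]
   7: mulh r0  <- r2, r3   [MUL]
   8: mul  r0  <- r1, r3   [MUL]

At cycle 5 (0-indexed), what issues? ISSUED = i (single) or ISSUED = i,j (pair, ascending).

ISSUED = 7

t=0 i0:xor ; RAW r3
t=1 i1:or ; RAW r2
t=2 i2,i3:sll;add ; pair
t=3 i4,i5:ld;or ; pair
t=4 i6:ld ; WAW r0
t=5 i7:mulh ; no-port MUL/MUL
t=6 i8:mul ; tail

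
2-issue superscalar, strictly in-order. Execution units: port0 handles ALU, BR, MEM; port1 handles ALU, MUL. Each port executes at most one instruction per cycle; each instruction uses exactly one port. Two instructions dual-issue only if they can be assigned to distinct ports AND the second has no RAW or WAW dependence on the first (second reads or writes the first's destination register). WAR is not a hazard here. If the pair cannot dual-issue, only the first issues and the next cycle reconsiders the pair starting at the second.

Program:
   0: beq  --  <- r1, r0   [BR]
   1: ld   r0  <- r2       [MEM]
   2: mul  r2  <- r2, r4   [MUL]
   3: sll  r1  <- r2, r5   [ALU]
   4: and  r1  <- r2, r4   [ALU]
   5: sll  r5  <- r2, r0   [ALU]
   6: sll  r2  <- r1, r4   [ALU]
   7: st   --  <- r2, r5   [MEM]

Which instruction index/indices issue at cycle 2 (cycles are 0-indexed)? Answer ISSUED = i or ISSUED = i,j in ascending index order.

ISSUED = 3

0. beq.BR @i0  | no-port BR/MEM
1. ld.MEM+mul.MUL @i1+i2  | pair
2. sll.ALU @i3  | WAW r1
3. and.ALU+sll.ALU @i4+i5  | pair
4. sll.ALU @i6  | RAW r2
5. st.MEM @i7  | tail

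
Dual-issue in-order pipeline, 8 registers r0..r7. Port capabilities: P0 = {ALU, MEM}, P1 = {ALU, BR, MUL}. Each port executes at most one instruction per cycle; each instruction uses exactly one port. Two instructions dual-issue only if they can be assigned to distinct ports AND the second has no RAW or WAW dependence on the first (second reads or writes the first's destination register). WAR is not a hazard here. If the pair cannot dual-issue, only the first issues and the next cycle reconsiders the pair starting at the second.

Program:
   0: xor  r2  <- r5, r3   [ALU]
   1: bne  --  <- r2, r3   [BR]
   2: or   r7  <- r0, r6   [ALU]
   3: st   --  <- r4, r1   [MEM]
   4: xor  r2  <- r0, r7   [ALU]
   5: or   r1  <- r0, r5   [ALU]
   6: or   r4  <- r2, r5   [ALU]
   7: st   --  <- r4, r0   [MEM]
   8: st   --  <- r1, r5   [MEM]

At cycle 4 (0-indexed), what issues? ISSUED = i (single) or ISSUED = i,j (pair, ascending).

0. xor.ALU @i0  | RAW r2
1. bne.BR+or.ALU @i1&i2  | 2-wide
2. st.MEM+xor.ALU @i3&i4  | 2-wide
3. or.ALU+or.ALU @i5&i6  | 2-wide
4. st.MEM @i7  | no-port MEM/MEM
5. st.MEM @i8  | tail

ISSUED = 7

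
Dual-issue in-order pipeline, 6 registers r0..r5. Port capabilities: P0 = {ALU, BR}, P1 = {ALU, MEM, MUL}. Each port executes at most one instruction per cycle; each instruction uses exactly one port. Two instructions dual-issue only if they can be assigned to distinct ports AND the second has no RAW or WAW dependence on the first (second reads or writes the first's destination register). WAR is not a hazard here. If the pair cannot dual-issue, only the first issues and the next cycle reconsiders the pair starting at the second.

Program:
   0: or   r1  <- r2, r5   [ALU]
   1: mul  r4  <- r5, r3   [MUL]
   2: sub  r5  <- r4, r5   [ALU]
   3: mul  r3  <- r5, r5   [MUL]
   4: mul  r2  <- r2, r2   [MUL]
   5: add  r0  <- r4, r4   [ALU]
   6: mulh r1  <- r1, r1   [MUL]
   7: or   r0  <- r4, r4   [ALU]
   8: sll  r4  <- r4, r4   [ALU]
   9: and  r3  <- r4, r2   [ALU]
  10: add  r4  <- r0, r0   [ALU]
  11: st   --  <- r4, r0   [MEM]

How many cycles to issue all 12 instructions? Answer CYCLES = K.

CYCLES = 8

#0 head=0: or mul i0&i1 2-wide
#1 head=2: sub i2 RAW r5
#2 head=3: mul i3 no-port MUL/MUL
#3 head=4: mul add i4&i5 2-wide
#4 head=6: mulh or i6&i7 2-wide
#5 head=8: sll i8 RAW r4
#6 head=9: and add i9&i10 2-wide
#7 head=11: st i11 tail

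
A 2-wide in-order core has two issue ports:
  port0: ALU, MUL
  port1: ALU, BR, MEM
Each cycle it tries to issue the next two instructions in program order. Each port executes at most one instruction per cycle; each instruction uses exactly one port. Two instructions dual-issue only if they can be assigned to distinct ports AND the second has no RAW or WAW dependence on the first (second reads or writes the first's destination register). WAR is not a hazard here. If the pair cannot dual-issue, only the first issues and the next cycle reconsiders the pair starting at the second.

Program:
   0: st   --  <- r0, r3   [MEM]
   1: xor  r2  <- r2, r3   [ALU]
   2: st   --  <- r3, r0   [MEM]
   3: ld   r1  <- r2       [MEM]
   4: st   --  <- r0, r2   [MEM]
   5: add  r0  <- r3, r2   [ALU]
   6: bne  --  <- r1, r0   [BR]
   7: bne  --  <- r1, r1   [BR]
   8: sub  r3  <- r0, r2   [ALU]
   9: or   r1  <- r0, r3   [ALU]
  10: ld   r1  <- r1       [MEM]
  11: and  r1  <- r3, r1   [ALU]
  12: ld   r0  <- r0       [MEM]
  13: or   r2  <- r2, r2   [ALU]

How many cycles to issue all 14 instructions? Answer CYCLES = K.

[0] i0&i1  st xor  -- dual
[1] i2  st  -- no-port MEM/MEM
[2] i3  ld  -- no-port MEM/MEM
[3] i4&i5  st add  -- dual
[4] i6  bne  -- no-port BR/BR
[5] i7&i8  bne sub  -- dual
[6] i9  or  -- RAW+WAW r1
[7] i10  ld  -- RAW+WAW r1
[8] i11&i12  and ld  -- dual
[9] i13  or  -- tail

CYCLES = 10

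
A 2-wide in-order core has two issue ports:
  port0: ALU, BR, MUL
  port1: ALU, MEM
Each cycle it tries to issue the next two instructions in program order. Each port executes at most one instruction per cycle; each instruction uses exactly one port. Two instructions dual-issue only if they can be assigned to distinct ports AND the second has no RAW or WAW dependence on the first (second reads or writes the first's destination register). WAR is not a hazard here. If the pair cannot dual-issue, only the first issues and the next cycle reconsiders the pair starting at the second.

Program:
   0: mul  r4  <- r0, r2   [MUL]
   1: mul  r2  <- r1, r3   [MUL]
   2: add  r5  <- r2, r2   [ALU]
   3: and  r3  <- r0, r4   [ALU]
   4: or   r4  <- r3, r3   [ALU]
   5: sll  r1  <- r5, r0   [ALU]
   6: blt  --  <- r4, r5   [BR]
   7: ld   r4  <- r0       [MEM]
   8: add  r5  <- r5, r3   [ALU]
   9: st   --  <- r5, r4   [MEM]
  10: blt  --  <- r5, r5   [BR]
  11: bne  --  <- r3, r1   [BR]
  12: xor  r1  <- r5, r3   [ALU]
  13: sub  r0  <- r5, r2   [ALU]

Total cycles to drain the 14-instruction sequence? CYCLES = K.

CYCLES = 9

[0] i0  mul.MUL  -- no-port MUL/MUL
[1] i1  mul.MUL  -- RAW r2
[2] i2,i3  add.ALU and.ALU  -- 2-wide
[3] i4,i5  or.ALU sll.ALU  -- 2-wide
[4] i6,i7  blt.BR ld.MEM  -- 2-wide
[5] i8  add.ALU  -- RAW r5
[6] i9,i10  st.MEM blt.BR  -- 2-wide
[7] i11,i12  bne.BR xor.ALU  -- 2-wide
[8] i13  sub.ALU  -- tail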